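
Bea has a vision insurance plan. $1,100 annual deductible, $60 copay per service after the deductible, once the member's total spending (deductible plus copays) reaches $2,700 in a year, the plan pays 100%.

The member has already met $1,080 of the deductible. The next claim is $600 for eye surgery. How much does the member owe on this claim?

Remaining deductible: $1,100 − $1,080 = $20.
The remaining $580 (= $600 − $20) moves to the copay.
Copay on this service: $60.
So the member owes $20 + $60 = $80 before any cap.
Cumulative spending $1,080 + $80 = $1,160 stays under the $2,700 maximum.

$80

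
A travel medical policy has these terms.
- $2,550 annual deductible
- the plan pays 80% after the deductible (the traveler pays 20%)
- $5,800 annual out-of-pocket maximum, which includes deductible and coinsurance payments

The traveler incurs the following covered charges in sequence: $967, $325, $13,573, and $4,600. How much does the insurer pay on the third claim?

Claim 1 ($967): all of it applies to the deductible. Traveler owes $967 (running OOP $967). Insurer: $967 − $967 = $0.
Claim 2 ($325): fully absorbed by the deductible. Traveler pays $325; OOP now $1,292. Plan pays $325 − $325 = $0.
Claim 3 ($13,573): deductible takes $1,258, $12,315 remains; coinsurance $12,315 × 20% = $2,463. Traveler owes $3,721 (running OOP $5,013). Insurer: $13,573 − $3,721 = $9,852.

$9,852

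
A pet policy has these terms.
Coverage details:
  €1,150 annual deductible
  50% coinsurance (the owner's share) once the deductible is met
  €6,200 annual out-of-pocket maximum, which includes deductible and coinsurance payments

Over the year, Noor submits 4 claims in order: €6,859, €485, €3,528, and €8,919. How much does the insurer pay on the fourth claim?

Claim 1 — €6,859: €1,150 finishes the deductible; €5,709 goes to coinsurance; owner's 50% is €2,854.50. Cost to owner: €4,004.50. OOP to date €4,004.50. Plan pays €6,859 − €4,004.50 = €2,854.50.
Claim 2 — €485: 50% coinsurance on €485 = €242.50. Owner owes €242.50 (running OOP €4,247). Plan pays €485 − €242.50 = €242.50.
Claim 3 — €3,528: 50% coinsurance on €3,528 = €1,764. Owner owes €1,764 (running OOP €6,011). Insurer: €3,528 − €1,764 = €1,764.
Claim 4 — €8,919: 50% coinsurance on €8,919 = €4,459.50. That would push OOP to €10,470.50, over the €6,200 cap, so owner pays €6,200 − €6,011 = €189. Insurer: €8,919 − €189 = €8,730.

€8,730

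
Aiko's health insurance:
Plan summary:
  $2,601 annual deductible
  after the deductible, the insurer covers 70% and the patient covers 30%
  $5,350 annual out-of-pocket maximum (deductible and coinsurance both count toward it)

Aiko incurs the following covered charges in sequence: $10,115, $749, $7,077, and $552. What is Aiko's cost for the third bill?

$270.10

Bill 1, $10,115: deductible takes $2,601, $7,514 remains; 30% of $7,514 = $2,254.20. Cost to patient: $4,855.20. OOP to date $4,855.20.
Bill 2, $749: 30% coinsurance on $749 = $224.70. Patient owes $224.70 (running OOP $5,079.90).
Bill 3, $7,077: 30% coinsurance on $7,077 = $2,123.10. OOP would hit $7,203 > $5,350, so the cap limits the patient to $5,350 − $5,079.90 = $270.10.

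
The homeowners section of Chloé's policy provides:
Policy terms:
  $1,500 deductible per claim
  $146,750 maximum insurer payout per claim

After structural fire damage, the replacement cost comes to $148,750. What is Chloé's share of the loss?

Subtract the deductible: $148,750 − $1,500 = $147,250.
Since $147,250 > $146,750, the payout is capped at $146,750.
Homeowner's share is the uncovered remainder: $148,750 − $146,750 = $2,000.

$2,000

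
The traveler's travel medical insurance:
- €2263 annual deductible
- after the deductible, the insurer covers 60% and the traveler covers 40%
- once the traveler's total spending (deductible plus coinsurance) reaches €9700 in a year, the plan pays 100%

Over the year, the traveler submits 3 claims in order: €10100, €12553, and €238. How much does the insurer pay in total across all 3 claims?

#1 (€10100): deductible takes €2263, €7837 remains; coinsurance €7837 × 40% = €3134.80. Cost to traveler: €5397.80. OOP to date €5397.80. Plan pays €10100 − €5397.80 = €4702.20.
#2 (€12553): deductible already satisfied, so traveler's share is 40% × €12553 = €5021.20. Adding that to €5397.80 gives €10419, past the €9700 cap; traveler pays only €9700 − €5397.80 = €4302.20. Plan pays €12553 − €4302.20 = €8250.80.
#3 (€238): 40% coinsurance on €238 = €95.20. That would push OOP to €9795.20, over the €9700 cap, so traveler pays €9700 − €9700 = €0. Insurer: €238 − €0 = €238.
Insurer total = bills − traveler's total = €22891 − €9700 = €13191.

€13191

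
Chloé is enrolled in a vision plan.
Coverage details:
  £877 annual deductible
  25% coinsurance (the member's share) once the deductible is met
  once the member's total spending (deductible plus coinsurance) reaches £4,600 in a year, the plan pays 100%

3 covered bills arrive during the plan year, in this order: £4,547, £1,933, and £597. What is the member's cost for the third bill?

£149.25

#1 (£4,547): £877 to deductible, leaving £3,670; member's 25% is £917.50. Cost to member: £1,794.50. OOP to date £1,794.50.
#2 (£1,933): deductible met; 25% of £1,933 = £483.25. Member owes £483.25 (running OOP £2,277.75).
#3 (£597): deductible already satisfied, so member's share is 25% × £597 = £149.25. Member pays £149.25; OOP now £2,427.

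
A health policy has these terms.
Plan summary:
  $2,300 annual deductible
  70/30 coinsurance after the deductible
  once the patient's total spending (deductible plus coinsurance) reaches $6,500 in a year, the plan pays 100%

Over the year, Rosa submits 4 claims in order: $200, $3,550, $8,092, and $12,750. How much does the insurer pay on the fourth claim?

Claim 1 ($200): all of it applies to the deductible. Patient owes $200 (running OOP $200). Insurer: $200 − $200 = $0.
Claim 2 ($3,550): $2,100 finishes the deductible; $1,450 goes to coinsurance; coinsurance $1,450 × 30% = $435. Cost to patient: $2,535. OOP to date $2,735. Plan pays $3,550 − $2,535 = $1,015.
Claim 3 ($8,092): 30% coinsurance on $8,092 = $2,427.60. Patient pays $2,427.60; OOP now $5,162.60. Plan pays $8,092 − $2,427.60 = $5,664.40.
Claim 4 ($12,750): deductible already satisfied, so patient's share is 30% × $12,750 = $3,825. That would push OOP to $8,987.60, over the $6,500 cap, so patient pays $6,500 − $5,162.60 = $1,337.40. Plan pays $12,750 − $1,337.40 = $11,412.60.

$11,412.60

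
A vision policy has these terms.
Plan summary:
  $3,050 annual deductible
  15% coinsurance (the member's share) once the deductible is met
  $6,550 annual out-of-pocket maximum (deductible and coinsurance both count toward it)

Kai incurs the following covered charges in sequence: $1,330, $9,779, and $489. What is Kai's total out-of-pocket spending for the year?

$4,332.20

Claim 1 — $1,330: fully absorbed by the deductible. Member owes $1,330 (running OOP $1,330).
Claim 2 — $9,779: $1,720 to deductible, leaving $8,059; member's 15% is $1,208.85. Member owes $2,928.85 (running OOP $4,258.85).
Claim 3 — $489: deductible already satisfied, so member's share is 15% × $489 = $73.35. Member pays $73.35; OOP now $4,332.20.
Summing the member's payments: $1,330 + $2,928.85 + $73.35 = $4,332.20.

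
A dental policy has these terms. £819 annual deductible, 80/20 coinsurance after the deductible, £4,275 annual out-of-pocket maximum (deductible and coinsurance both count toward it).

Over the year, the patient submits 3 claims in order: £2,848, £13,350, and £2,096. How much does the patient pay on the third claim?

Claim 1 (£2,848): £819 finishes the deductible; £2,029 goes to coinsurance; patient's 20% is £405.80. Patient owes £1,224.80 (running OOP £1,224.80).
Claim 2 (£13,350): deductible met; 20% of £13,350 = £2,670. Patient owes £2,670 (running OOP £3,894.80).
Claim 3 (£2,096): 20% coinsurance on £2,096 = £419.20. Adding that to £3,894.80 gives £4,314, past the £4,275 cap; patient pays only £4,275 − £3,894.80 = £380.20.

£380.20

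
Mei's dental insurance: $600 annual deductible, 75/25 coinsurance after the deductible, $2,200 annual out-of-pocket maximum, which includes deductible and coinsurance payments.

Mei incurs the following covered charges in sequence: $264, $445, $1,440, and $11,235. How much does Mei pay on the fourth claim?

$1,212.75

#1 ($264): all of it applies to the deductible. Cost to patient: $264. OOP to date $264.
#2 ($445): $336 finishes the deductible; $109 goes to coinsurance; patient's 25% is $27.25. Cost to patient: $363.25. OOP to date $627.25.
#3 ($1,440): deductible met; 25% of $1,440 = $360. Patient owes $360 (running OOP $987.25).
#4 ($11,235): deductible already satisfied, so patient's share is 25% × $11,235 = $2,808.75. That would push OOP to $3,796, over the $2,200 cap, so patient pays $2,200 − $987.25 = $1,212.75.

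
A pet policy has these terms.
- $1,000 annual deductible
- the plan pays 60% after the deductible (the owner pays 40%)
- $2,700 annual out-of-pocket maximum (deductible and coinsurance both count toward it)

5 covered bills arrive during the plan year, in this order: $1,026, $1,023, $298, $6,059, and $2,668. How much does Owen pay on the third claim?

Claim 1 — $1,026: deductible takes $1,000, $26 remains; coinsurance $26 × 40% = $10.40. Owner pays $1,010.40; OOP now $1,010.40.
Claim 2 — $1,023: 40% coinsurance on $1,023 = $409.20. Owner pays $409.20; OOP now $1,419.60.
Claim 3 — $298: deductible met; 40% of $298 = $119.20. Cost to owner: $119.20. OOP to date $1,538.80.

$119.20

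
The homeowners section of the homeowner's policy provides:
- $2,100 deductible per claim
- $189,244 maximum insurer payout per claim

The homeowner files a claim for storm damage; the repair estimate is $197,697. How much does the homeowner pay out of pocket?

Subtract the deductible: $197,697 − $2,100 = $195,597.
The $189,244 per-incident cap binds; insurer pays $189,244.
Homeowner's share is the uncovered remainder: $197,697 − $189,244 = $8,453.

$8,453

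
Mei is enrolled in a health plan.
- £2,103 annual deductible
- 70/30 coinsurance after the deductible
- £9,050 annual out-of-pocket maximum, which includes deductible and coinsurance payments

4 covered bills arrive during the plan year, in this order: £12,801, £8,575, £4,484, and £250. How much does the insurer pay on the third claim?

£3,318.90

Claim 1 — £12,801: £2,103 finishes the deductible; £10,698 goes to coinsurance; 30% of £10,698 = £3,209.40. Cost to patient: £5,312.40. OOP to date £5,312.40. Plan pays £12,801 − £5,312.40 = £7,488.60.
Claim 2 — £8,575: deductible met; 30% of £8,575 = £2,572.50. Patient pays £2,572.50; OOP now £7,884.90. Insurer: £8,575 − £2,572.50 = £6,002.50.
Claim 3 — £4,484: 30% coinsurance on £4,484 = £1,345.20. That would push OOP to £9,230.10, over the £9,050 cap, so patient pays £9,050 − £7,884.90 = £1,165.10. Insurer: £4,484 − £1,165.10 = £3,318.90.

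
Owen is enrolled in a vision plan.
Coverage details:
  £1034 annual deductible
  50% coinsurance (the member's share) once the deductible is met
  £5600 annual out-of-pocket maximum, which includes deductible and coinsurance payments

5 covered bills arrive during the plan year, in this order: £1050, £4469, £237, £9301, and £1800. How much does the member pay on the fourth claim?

£2205

Claim 1 (£1050): £1034 to deductible, leaving £16; 50% of £16 = £8. Member pays £1042; OOP now £1042.
Claim 2 (£4469): deductible already satisfied, so member's share is 50% × £4469 = £2234.50. Member owes £2234.50 (running OOP £3276.50).
Claim 3 (£237): 50% coinsurance on £237 = £118.50. Cost to member: £118.50. OOP to date £3395.
Claim 4 (£9301): 50% coinsurance on £9301 = £4650.50. OOP would hit £8045.50 > £5600, so the cap limits the member to £5600 − £3395 = £2205.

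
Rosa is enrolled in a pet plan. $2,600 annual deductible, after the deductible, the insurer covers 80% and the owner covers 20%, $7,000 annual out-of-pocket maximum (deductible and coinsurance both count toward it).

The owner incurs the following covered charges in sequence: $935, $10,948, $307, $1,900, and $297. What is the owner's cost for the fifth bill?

Claim 1 ($935): entire amount goes to the deductible. Owner pays $935; OOP now $935.
Claim 2 ($10,948): deductible takes $1,665, $9,283 remains; owner's 20% is $1,856.60. Cost to owner: $3,521.60. OOP to date $4,456.60.
Claim 3 ($307): 20% coinsurance on $307 = $61.40. Owner owes $61.40 (running OOP $4,518).
Claim 4 ($1,900): 20% coinsurance on $1,900 = $380. Cost to owner: $380. OOP to date $4,898.
Claim 5 ($297): 20% coinsurance on $297 = $59.40. Owner pays $59.40; OOP now $4,957.40.

$59.40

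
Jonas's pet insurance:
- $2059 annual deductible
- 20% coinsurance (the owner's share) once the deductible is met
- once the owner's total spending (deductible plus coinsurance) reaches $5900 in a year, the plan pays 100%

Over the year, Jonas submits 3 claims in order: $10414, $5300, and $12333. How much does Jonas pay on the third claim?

Claim 1 — $10414: $2059 finishes the deductible; $8355 goes to coinsurance; owner's 20% is $1671. Owner pays $3730; OOP now $3730.
Claim 2 — $5300: 20% coinsurance on $5300 = $1060. Owner owes $1060 (running OOP $4790).
Claim 3 — $12333: deductible already satisfied, so owner's share is 20% × $12333 = $2466.60. That would push OOP to $7256.60, over the $5900 cap, so owner pays $5900 − $4790 = $1110.

$1110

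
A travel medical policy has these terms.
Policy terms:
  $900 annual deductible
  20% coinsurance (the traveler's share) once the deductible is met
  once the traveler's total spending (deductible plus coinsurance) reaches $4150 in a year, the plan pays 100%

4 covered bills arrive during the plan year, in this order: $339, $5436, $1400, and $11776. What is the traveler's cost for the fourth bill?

Claim 1 ($339): all of it applies to the deductible. Cost to traveler: $339. OOP to date $339.
Claim 2 ($5436): $561 to deductible, leaving $4875; coinsurance $4875 × 20% = $975. Traveler pays $1536; OOP now $1875.
Claim 3 ($1400): deductible met; 20% of $1400 = $280. Cost to traveler: $280. OOP to date $2155.
Claim 4 ($11776): deductible already satisfied, so traveler's share is 20% × $11776 = $2355.20. OOP would hit $4510.20 > $4150, so the cap limits the traveler to $4150 − $2155 = $1995.

$1995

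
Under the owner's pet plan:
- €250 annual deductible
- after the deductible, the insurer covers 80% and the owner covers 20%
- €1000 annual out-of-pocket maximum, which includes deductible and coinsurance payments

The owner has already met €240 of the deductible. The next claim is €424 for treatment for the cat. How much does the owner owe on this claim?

Deductible still to meet: €250 − €240 = €10.
That leaves €424 − €10 = €414 for coinsurance.
Coinsurance: €414 × 20% = €82.80.
That puts the owner's cost at €10 + €82.80 = €92.80 before any cap.
Total out-of-pocket so far would be €240 + €92.80 = €332.80, below the €1000 cap — no reduction.

€92.80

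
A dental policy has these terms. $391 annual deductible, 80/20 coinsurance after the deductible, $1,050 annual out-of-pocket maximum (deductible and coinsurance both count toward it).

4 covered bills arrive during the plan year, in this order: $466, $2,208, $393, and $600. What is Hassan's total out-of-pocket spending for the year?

#1 ($466): $391 to deductible, leaving $75; 20% of $75 = $15. Patient owes $406 (running OOP $406).
#2 ($2,208): deductible met; 20% of $2,208 = $441.60. Cost to patient: $441.60. OOP to date $847.60.
#3 ($393): deductible already satisfied, so patient's share is 20% × $393 = $78.60. Patient pays $78.60; OOP now $926.20.
#4 ($600): deductible met; 20% of $600 = $120. Cost to patient: $120. OOP to date $1,046.20.
Summing the patient's payments: $406 + $441.60 + $78.60 + $120 = $1,046.20.

$1,046.20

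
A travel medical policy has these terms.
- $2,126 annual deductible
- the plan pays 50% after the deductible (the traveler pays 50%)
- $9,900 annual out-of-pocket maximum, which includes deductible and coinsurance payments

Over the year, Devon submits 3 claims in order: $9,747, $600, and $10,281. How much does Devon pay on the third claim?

Claim 1 — $9,747: deductible takes $2,126, $7,621 remains; traveler's 50% is $3,810.50. Cost to traveler: $5,936.50. OOP to date $5,936.50.
Claim 2 — $600: 50% coinsurance on $600 = $300. Traveler pays $300; OOP now $6,236.50.
Claim 3 — $10,281: deductible already satisfied, so traveler's share is 50% × $10,281 = $5,140.50. OOP would hit $11,377 > $9,900, so the cap limits the traveler to $9,900 − $6,236.50 = $3,663.50.

$3,663.50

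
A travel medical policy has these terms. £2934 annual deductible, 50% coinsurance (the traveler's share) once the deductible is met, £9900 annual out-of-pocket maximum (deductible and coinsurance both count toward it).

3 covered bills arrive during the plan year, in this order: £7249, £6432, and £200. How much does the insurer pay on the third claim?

£100

Claim 1 — £7249: £2934 finishes the deductible; £4315 goes to coinsurance; coinsurance £4315 × 50% = £2157.50. Cost to traveler: £5091.50. OOP to date £5091.50. Insurer: £7249 − £5091.50 = £2157.50.
Claim 2 — £6432: deductible met; 50% of £6432 = £3216. Cost to traveler: £3216. OOP to date £8307.50. Plan pays £6432 − £3216 = £3216.
Claim 3 — £200: 50% coinsurance on £200 = £100. Cost to traveler: £100. OOP to date £8407.50. Plan pays £200 − £100 = £100.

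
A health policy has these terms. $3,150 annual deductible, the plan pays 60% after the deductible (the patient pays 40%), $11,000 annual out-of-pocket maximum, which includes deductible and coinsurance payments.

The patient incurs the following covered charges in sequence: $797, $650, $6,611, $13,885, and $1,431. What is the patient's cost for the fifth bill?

$332.80

Bill 1, $797: fully absorbed by the deductible. Patient owes $797 (running OOP $797).
Bill 2, $650: all of it applies to the deductible. Patient pays $650; OOP now $1,447.
Bill 3, $6,611: deductible takes $1,703, $4,908 remains; 40% of $4,908 = $1,963.20. Patient pays $3,666.20; OOP now $5,113.20.
Bill 4, $13,885: deductible met; 40% of $13,885 = $5,554. Cost to patient: $5,554. OOP to date $10,667.20.
Bill 5, $1,431: deductible met; 40% of $1,431 = $572.40. OOP would hit $11,239.60 > $11,000, so the cap limits the patient to $11,000 − $10,667.20 = $332.80.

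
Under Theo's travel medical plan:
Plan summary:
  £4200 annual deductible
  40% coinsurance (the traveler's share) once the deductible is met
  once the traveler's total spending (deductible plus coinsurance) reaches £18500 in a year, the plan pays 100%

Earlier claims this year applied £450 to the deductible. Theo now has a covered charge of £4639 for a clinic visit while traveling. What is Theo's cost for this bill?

£450 of the £4200 deductible is already met, leaving £3750.
The remaining £889 (= £4639 − £3750) moves to coinsurance.
Traveler's 40% share of £889 is £355.60.
That puts the traveler's cost at £3750 + £355.60 = £4105.60 before any cap.
Year-to-date out-of-pocket becomes £450 + £4105.60 = £4555.60, still under the £18500 maximum, so no cap applies.

£4105.60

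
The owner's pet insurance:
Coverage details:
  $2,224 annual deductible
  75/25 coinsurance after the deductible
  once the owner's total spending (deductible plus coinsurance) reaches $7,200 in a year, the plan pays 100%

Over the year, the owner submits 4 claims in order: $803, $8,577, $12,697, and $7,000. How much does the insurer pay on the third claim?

$9,522.75

Claim 1 — $803: entire amount goes to the deductible. Cost to owner: $803. OOP to date $803. Plan pays $803 − $803 = $0.
Claim 2 — $8,577: $1,421 finishes the deductible; $7,156 goes to coinsurance; owner's 25% is $1,789. Owner pays $3,210; OOP now $4,013. Plan pays $8,577 − $3,210 = $5,367.
Claim 3 — $12,697: 25% coinsurance on $12,697 = $3,174.25. Owner owes $3,174.25 (running OOP $7,187.25). Insurer: $12,697 − $3,174.25 = $9,522.75.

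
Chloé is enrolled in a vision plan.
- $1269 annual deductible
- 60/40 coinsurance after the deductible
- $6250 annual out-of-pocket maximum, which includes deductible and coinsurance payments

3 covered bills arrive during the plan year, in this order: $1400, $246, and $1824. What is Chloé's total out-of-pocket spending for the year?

$2149.40

Claim 1 ($1400): $1269 finishes the deductible; $131 goes to coinsurance; 40% of $131 = $52.40. Member owes $1321.40 (running OOP $1321.40).
Claim 2 ($246): deductible already satisfied, so member's share is 40% × $246 = $98.40. Member pays $98.40; OOP now $1419.80.
Claim 3 ($1824): deductible already satisfied, so member's share is 40% × $1824 = $729.60. Cost to member: $729.60. OOP to date $2149.40.
Total paid by the member: $1321.40 + $98.40 + $729.60 = $2149.40.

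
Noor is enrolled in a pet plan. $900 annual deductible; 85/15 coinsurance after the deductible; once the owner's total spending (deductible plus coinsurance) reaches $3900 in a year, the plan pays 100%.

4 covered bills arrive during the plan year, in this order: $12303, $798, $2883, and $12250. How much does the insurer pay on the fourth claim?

$11512.60

#1 ($12303): $900 to deductible, leaving $11403; owner's 15% is $1710.45. Cost to owner: $2610.45. OOP to date $2610.45. Insurer: $12303 − $2610.45 = $9692.55.
#2 ($798): deductible already satisfied, so owner's share is 15% × $798 = $119.70. Owner pays $119.70; OOP now $2730.15. Insurer: $798 − $119.70 = $678.30.
#3 ($2883): deductible already satisfied, so owner's share is 15% × $2883 = $432.45. Owner pays $432.45; OOP now $3162.60. Plan pays $2883 − $432.45 = $2450.55.
#4 ($12250): 15% coinsurance on $12250 = $1837.50. That would push OOP to $5000.10, over the $3900 cap, so owner pays $3900 − $3162.60 = $737.40. Plan pays $12250 − $737.40 = $11512.60.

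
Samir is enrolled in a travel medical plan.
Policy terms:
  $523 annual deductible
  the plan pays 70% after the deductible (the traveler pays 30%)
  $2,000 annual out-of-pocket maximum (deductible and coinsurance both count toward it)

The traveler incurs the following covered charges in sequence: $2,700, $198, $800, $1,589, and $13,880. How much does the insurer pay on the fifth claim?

$13,832.20

#1 ($2,700): $523 to deductible, leaving $2,177; coinsurance $2,177 × 30% = $653.10. Cost to traveler: $1,176.10. OOP to date $1,176.10. Plan pays $2,700 − $1,176.10 = $1,523.90.
#2 ($198): deductible already satisfied, so traveler's share is 30% × $198 = $59.40. Traveler pays $59.40; OOP now $1,235.50. Insurer: $198 − $59.40 = $138.60.
#3 ($800): deductible met; 30% of $800 = $240. Traveler owes $240 (running OOP $1,475.50). Plan pays $800 − $240 = $560.
#4 ($1,589): deductible met; 30% of $1,589 = $476.70. Cost to traveler: $476.70. OOP to date $1,952.20. Plan pays $1,589 − $476.70 = $1,112.30.
#5 ($13,880): deductible already satisfied, so traveler's share is 30% × $13,880 = $4,164. That would push OOP to $6,116.20, over the $2,000 cap, so traveler pays $2,000 − $1,952.20 = $47.80. Insurer: $13,880 − $47.80 = $13,832.20.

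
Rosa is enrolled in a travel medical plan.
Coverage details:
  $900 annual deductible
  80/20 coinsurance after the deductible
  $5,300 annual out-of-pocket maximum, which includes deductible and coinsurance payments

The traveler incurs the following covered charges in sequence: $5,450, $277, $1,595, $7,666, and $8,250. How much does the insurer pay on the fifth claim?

$6,667.60

Claim 1 — $5,450: deductible takes $900, $4,550 remains; 20% of $4,550 = $910. Traveler pays $1,810; OOP now $1,810. Plan pays $5,450 − $1,810 = $3,640.
Claim 2 — $277: deductible met; 20% of $277 = $55.40. Cost to traveler: $55.40. OOP to date $1,865.40. Plan pays $277 − $55.40 = $221.60.
Claim 3 — $1,595: deductible met; 20% of $1,595 = $319. Traveler pays $319; OOP now $2,184.40. Insurer: $1,595 − $319 = $1,276.
Claim 4 — $7,666: 20% coinsurance on $7,666 = $1,533.20. Cost to traveler: $1,533.20. OOP to date $3,717.60. Insurer: $7,666 − $1,533.20 = $6,132.80.
Claim 5 — $8,250: deductible already satisfied, so traveler's share is 20% × $8,250 = $1,650. Adding that to $3,717.60 gives $5,367.60, past the $5,300 cap; traveler pays only $5,300 − $3,717.60 = $1,582.40. Plan pays $8,250 − $1,582.40 = $6,667.60.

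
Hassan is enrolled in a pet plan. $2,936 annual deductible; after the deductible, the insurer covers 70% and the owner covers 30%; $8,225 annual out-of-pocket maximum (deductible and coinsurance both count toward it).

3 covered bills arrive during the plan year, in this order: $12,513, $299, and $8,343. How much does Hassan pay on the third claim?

Claim 1 — $12,513: deductible takes $2,936, $9,577 remains; owner's 30% is $2,873.10. Owner owes $5,809.10 (running OOP $5,809.10).
Claim 2 — $299: deductible met; 30% of $299 = $89.70. Owner pays $89.70; OOP now $5,898.80.
Claim 3 — $8,343: deductible met; 30% of $8,343 = $2,502.90. That would push OOP to $8,401.70, over the $8,225 cap, so owner pays $8,225 − $5,898.80 = $2,326.20.

$2,326.20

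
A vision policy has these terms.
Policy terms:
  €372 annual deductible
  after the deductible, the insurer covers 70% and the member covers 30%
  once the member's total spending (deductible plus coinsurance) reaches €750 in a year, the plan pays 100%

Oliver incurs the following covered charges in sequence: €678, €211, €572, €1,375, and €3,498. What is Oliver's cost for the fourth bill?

€51.30

Claim 1 (€678): €372 finishes the deductible; €306 goes to coinsurance; 30% of €306 = €91.80. Cost to member: €463.80. OOP to date €463.80.
Claim 2 (€211): 30% coinsurance on €211 = €63.30. Member owes €63.30 (running OOP €527.10).
Claim 3 (€572): 30% coinsurance on €572 = €171.60. Member pays €171.60; OOP now €698.70.
Claim 4 (€1,375): 30% coinsurance on €1,375 = €412.50. Adding that to €698.70 gives €1,111.20, past the €750 cap; member pays only €750 − €698.70 = €51.30.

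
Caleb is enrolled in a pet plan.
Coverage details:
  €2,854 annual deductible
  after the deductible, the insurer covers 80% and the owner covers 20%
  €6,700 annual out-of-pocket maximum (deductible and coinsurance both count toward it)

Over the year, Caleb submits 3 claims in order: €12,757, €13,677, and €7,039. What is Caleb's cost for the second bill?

Bill 1, €12,757: €2,854 to deductible, leaving €9,903; owner's 20% is €1,980.60. Owner owes €4,834.60 (running OOP €4,834.60).
Bill 2, €13,677: 20% coinsurance on €13,677 = €2,735.40. OOP would hit €7,570 > €6,700, so the cap limits the owner to €6,700 − €4,834.60 = €1,865.40.

€1,865.40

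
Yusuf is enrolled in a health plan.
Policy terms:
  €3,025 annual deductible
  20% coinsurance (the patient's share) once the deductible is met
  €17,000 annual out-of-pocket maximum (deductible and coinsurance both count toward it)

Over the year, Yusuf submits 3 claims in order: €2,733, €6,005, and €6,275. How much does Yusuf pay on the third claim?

Claim 1 (€2,733): fully absorbed by the deductible. Cost to patient: €2,733. OOP to date €2,733.
Claim 2 (€6,005): €292 finishes the deductible; €5,713 goes to coinsurance; 20% of €5,713 = €1,142.60. Patient owes €1,434.60 (running OOP €4,167.60).
Claim 3 (€6,275): deductible met; 20% of €6,275 = €1,255. Patient pays €1,255; OOP now €5,422.60.

€1,255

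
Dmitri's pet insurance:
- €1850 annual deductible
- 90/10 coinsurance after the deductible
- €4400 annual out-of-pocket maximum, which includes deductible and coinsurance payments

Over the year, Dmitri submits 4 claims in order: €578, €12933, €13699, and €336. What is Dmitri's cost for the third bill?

Claim 1 — €578: all of it applies to the deductible. Owner owes €578 (running OOP €578).
Claim 2 — €12933: €1272 to deductible, leaving €11661; 10% of €11661 = €1166.10. Owner pays €2438.10; OOP now €3016.10.
Claim 3 — €13699: deductible already satisfied, so owner's share is 10% × €13699 = €1369.90. Cost to owner: €1369.90. OOP to date €4386.

€1369.90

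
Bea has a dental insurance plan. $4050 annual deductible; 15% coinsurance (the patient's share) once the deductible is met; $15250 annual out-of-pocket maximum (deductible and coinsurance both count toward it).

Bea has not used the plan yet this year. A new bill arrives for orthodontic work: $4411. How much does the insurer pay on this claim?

$306.85

Deductible not yet touched, so the first $4050 of the bill goes to the deductible.
That leaves $4411 − $4050 = $361 for coinsurance.
Coinsurance: $361 × 15% = $54.15.
So the patient owes $4050 + $54.15 = $4104.15 before any cap.
Total out-of-pocket so far would be $0 + $4104.15 = $4104.15, below the $15250 cap — no reduction.
The insurer covers the remainder: $4411 − $4104.15 = $306.85.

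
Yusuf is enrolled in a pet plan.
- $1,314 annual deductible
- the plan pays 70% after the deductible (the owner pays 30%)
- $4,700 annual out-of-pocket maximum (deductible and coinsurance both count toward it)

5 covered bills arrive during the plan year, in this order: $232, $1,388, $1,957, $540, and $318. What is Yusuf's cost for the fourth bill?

$162

Claim 1 ($232): entire amount goes to the deductible. Owner pays $232; OOP now $232.
Claim 2 ($1,388): $1,082 to deductible, leaving $306; owner's 30% is $91.80. Cost to owner: $1,173.80. OOP to date $1,405.80.
Claim 3 ($1,957): deductible already satisfied, so owner's share is 30% × $1,957 = $587.10. Cost to owner: $587.10. OOP to date $1,992.90.
Claim 4 ($540): deductible already satisfied, so owner's share is 30% × $540 = $162. Owner pays $162; OOP now $2,154.90.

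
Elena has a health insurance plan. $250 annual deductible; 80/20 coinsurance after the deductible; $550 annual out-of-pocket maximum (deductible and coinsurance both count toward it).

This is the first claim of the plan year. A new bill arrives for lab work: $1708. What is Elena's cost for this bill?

The full $250 deductible is still open; $250 of this bill applies to it.
After the $250 deductible portion, $1708 − $250 = $1458 is subject to coinsurance.
20% of $1458 = $291.60 falls to the patient.
Patient responsibility before any cap: $250 + $291.60 = $541.60.
Year-to-date out-of-pocket becomes $0 + $541.60 = $541.60, still under the $550 maximum, so no cap applies.

$541.60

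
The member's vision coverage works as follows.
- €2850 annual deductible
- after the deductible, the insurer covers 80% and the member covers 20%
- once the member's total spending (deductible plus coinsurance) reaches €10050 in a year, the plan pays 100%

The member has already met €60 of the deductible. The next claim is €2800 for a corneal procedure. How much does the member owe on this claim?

Deductible still to meet: €2850 − €60 = €2790.
The remaining €10 (= €2800 − €2790) moves to coinsurance.
Coinsurance: €10 × 20% = €2.
Member responsibility before any cap: €2790 + €2 = €2792.
Year-to-date out-of-pocket becomes €60 + €2792 = €2852, still under the €10050 maximum, so no cap applies.

€2792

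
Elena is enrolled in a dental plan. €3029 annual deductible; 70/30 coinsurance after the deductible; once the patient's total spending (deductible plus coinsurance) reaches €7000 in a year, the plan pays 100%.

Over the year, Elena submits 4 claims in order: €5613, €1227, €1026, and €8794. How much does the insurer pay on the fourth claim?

Bill 1, €5613: €3029 finishes the deductible; €2584 goes to coinsurance; patient's 30% is €775.20. Cost to patient: €3804.20. OOP to date €3804.20. Plan pays €5613 − €3804.20 = €1808.80.
Bill 2, €1227: deductible met; 30% of €1227 = €368.10. Cost to patient: €368.10. OOP to date €4172.30. Plan pays €1227 − €368.10 = €858.90.
Bill 3, €1026: 30% coinsurance on €1026 = €307.80. Patient pays €307.80; OOP now €4480.10. Plan pays €1026 − €307.80 = €718.20.
Bill 4, €8794: 30% coinsurance on €8794 = €2638.20. Adding that to €4480.10 gives €7118.30, past the €7000 cap; patient pays only €7000 − €4480.10 = €2519.90. Plan pays €8794 − €2519.90 = €6274.10.

€6274.10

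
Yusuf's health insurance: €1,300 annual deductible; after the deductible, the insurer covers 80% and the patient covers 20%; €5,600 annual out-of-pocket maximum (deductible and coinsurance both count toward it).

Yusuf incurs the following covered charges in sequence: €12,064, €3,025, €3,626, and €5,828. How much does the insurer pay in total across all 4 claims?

Claim 1 — €12,064: deductible takes €1,300, €10,764 remains; patient's 20% is €2,152.80. Cost to patient: €3,452.80. OOP to date €3,452.80. Insurer: €12,064 − €3,452.80 = €8,611.20.
Claim 2 — €3,025: 20% coinsurance on €3,025 = €605. Patient owes €605 (running OOP €4,057.80). Plan pays €3,025 − €605 = €2,420.
Claim 3 — €3,626: deductible met; 20% of €3,626 = €725.20. Patient owes €725.20 (running OOP €4,783). Insurer: €3,626 − €725.20 = €2,900.80.
Claim 4 — €5,828: deductible already satisfied, so patient's share is 20% × €5,828 = €1,165.60. That would push OOP to €5,948.60, over the €5,600 cap, so patient pays €5,600 − €4,783 = €817. Insurer: €5,828 − €817 = €5,011.
Insurer total: €8,611.20 + €2,420 + €2,900.80 + €5,011 = €18,943.

€18,943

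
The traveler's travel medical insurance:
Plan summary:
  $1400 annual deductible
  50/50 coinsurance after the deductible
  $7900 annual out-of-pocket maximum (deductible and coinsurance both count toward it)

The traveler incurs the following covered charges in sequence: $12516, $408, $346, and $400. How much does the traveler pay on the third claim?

$173

Bill 1, $12516: $1400 to deductible, leaving $11116; traveler's 50% is $5558. Cost to traveler: $6958. OOP to date $6958.
Bill 2, $408: deductible already satisfied, so traveler's share is 50% × $408 = $204. Traveler pays $204; OOP now $7162.
Bill 3, $346: deductible met; 50% of $346 = $173. Traveler owes $173 (running OOP $7335).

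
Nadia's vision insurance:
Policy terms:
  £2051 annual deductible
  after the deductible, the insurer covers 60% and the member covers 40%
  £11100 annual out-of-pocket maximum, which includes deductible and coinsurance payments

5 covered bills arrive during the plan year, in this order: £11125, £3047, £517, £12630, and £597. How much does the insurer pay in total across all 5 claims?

#1 (£11125): £2051 finishes the deductible; £9074 goes to coinsurance; member's 40% is £3629.60. Member pays £5680.60; OOP now £5680.60. Plan pays £11125 − £5680.60 = £5444.40.
#2 (£3047): deductible already satisfied, so member's share is 40% × £3047 = £1218.80. Member owes £1218.80 (running OOP £6899.40). Insurer: £3047 − £1218.80 = £1828.20.
#3 (£517): deductible already satisfied, so member's share is 40% × £517 = £206.80. Member pays £206.80; OOP now £7106.20. Plan pays £517 − £206.80 = £310.20.
#4 (£12630): deductible already satisfied, so member's share is 40% × £12630 = £5052. That would push OOP to £12158.20, over the £11100 cap, so member pays £11100 − £7106.20 = £3993.80. Plan pays £12630 − £3993.80 = £8636.20.
#5 (£597): deductible already satisfied, so member's share is 40% × £597 = £238.80. Adding that to £11100 gives £11338.80, past the £11100 cap; member pays only £11100 − £11100 = £0. Plan pays £597 − £0 = £597.
Insurer total = bills − member's total = £27916 − £11100 = £16816.

£16816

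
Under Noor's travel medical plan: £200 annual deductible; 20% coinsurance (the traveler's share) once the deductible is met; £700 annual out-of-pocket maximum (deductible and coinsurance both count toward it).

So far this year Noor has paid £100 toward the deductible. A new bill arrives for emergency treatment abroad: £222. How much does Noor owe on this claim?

£100 of the £200 deductible is already met, leaving £100.
That leaves £222 − £100 = £122 for coinsurance.
Traveler's 20% share of £122 is £24.40.
Traveler responsibility before any cap: £100 + £24.40 = £124.40.
Total out-of-pocket so far would be £100 + £124.40 = £224.40, below the £700 cap — no reduction.

£124.40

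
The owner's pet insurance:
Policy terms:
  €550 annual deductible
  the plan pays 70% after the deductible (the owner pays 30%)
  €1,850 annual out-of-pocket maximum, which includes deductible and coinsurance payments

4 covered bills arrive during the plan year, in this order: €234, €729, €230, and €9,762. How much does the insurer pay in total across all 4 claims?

€9,105

Claim 1 (€234): all of it applies to the deductible. Owner pays €234; OOP now €234. Plan pays €234 − €234 = €0.
Claim 2 (€729): deductible takes €316, €413 remains; owner's 30% is €123.90. Owner pays €439.90; OOP now €673.90. Insurer: €729 − €439.90 = €289.10.
Claim 3 (€230): deductible already satisfied, so owner's share is 30% × €230 = €69. Owner pays €69; OOP now €742.90. Plan pays €230 − €69 = €161.
Claim 4 (€9,762): 30% coinsurance on €9,762 = €2,928.60. Adding that to €742.90 gives €3,671.50, past the €1,850 cap; owner pays only €1,850 − €742.90 = €1,107.10. Plan pays €9,762 − €1,107.10 = €8,654.90.
Insurer total = bills − owner's total = €10,955 − €1,850 = €9,105.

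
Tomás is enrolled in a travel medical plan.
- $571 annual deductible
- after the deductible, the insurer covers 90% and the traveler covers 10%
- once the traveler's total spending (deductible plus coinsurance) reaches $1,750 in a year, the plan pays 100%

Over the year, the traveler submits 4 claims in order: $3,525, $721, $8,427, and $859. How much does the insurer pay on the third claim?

Claim 1 ($3,525): $571 to deductible, leaving $2,954; coinsurance $2,954 × 10% = $295.40. Traveler pays $866.40; OOP now $866.40. Insurer: $3,525 − $866.40 = $2,658.60.
Claim 2 ($721): deductible already satisfied, so traveler's share is 10% × $721 = $72.10. Traveler pays $72.10; OOP now $938.50. Plan pays $721 − $72.10 = $648.90.
Claim 3 ($8,427): deductible met; 10% of $8,427 = $842.70. That would push OOP to $1,781.20, over the $1,750 cap, so traveler pays $1,750 − $938.50 = $811.50. Insurer: $8,427 − $811.50 = $7,615.50.

$7,615.50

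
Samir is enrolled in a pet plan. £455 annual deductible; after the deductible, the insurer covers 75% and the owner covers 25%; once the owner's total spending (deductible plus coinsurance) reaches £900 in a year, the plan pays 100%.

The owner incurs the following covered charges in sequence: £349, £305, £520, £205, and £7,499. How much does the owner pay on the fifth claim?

#1 (£349): fully absorbed by the deductible. Cost to owner: £349. OOP to date £349.
#2 (£305): £106 to deductible, leaving £199; 25% of £199 = £49.75. Owner owes £155.75 (running OOP £504.75).
#3 (£520): deductible met; 25% of £520 = £130. Cost to owner: £130. OOP to date £634.75.
#4 (£205): deductible already satisfied, so owner's share is 25% × £205 = £51.25. Cost to owner: £51.25. OOP to date £686.
#5 (£7,499): 25% coinsurance on £7,499 = £1,874.75. That would push OOP to £2,560.75, over the £900 cap, so owner pays £900 − £686 = £214.

£214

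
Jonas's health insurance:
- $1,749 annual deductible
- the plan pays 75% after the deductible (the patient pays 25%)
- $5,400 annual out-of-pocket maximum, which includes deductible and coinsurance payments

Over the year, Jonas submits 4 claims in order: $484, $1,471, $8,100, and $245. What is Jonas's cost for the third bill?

Claim 1 — $484: entire amount goes to the deductible. Cost to patient: $484. OOP to date $484.
Claim 2 — $1,471: $1,265 finishes the deductible; $206 goes to coinsurance; 25% of $206 = $51.50. Patient owes $1,316.50 (running OOP $1,800.50).
Claim 3 — $8,100: deductible already satisfied, so patient's share is 25% × $8,100 = $2,025. Cost to patient: $2,025. OOP to date $3,825.50.

$2,025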